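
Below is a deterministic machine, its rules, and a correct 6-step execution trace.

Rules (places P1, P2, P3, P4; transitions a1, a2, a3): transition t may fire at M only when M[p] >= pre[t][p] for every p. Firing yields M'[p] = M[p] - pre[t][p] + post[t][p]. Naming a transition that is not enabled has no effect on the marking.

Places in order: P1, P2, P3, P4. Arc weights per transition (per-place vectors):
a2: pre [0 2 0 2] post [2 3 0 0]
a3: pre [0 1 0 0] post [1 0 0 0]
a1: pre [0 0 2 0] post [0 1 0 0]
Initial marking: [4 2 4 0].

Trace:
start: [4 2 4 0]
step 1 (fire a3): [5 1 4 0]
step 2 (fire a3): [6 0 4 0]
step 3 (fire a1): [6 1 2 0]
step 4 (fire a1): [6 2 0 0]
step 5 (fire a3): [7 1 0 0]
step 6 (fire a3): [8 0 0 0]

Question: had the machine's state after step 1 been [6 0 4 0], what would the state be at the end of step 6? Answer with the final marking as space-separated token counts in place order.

state after step 1 := [6 0 4 0]
step 2 (fire a3): [6 0 4 0]
step 3 (fire a1): [6 1 2 0]
step 4 (fire a1): [6 2 0 0]
step 5 (fire a3): [7 1 0 0]
step 6 (fire a3): [8 0 0 0]

8 0 0 0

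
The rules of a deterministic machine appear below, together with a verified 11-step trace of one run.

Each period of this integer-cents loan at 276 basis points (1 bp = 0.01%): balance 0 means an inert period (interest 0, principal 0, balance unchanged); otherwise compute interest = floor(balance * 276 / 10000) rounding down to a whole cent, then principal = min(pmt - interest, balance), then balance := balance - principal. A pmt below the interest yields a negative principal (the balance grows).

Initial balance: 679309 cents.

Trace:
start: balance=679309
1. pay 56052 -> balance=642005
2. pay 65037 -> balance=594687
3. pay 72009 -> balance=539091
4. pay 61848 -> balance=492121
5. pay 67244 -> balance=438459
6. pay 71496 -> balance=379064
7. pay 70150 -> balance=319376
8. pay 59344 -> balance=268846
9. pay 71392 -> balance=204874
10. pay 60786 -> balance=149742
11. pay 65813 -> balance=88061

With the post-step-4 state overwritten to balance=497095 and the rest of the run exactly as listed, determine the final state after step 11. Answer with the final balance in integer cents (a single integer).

94079

state after step 4 := balance=497095
5. pay 67244 -> balance=443570
6. pay 71496 -> balance=384316
7. pay 70150 -> balance=324773
8. pay 59344 -> balance=274392
9. pay 71392 -> balance=210573
10. pay 60786 -> balance=155598
11. pay 65813 -> balance=94079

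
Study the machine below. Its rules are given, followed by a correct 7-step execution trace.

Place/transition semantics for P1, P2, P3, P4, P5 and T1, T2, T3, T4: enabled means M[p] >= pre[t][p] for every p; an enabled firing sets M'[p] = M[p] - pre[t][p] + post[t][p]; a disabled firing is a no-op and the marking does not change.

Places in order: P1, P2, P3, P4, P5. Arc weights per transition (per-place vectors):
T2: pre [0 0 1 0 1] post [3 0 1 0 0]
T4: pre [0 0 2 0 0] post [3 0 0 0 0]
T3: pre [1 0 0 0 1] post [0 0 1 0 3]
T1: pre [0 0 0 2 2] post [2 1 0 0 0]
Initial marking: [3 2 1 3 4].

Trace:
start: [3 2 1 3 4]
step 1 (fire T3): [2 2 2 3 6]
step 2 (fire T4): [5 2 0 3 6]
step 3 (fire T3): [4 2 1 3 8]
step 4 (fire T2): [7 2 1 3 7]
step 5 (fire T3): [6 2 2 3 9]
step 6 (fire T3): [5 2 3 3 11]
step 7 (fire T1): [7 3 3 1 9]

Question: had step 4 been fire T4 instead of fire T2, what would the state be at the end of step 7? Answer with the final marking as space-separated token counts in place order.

(re-executing from step 4 with the substitution; state before step 4: [4 2 1 3 8])
step 4 (fire T4): [4 2 1 3 8]
step 5 (fire T3): [3 2 2 3 10]
step 6 (fire T3): [2 2 3 3 12]
step 7 (fire T1): [4 3 3 1 10]

4 3 3 1 10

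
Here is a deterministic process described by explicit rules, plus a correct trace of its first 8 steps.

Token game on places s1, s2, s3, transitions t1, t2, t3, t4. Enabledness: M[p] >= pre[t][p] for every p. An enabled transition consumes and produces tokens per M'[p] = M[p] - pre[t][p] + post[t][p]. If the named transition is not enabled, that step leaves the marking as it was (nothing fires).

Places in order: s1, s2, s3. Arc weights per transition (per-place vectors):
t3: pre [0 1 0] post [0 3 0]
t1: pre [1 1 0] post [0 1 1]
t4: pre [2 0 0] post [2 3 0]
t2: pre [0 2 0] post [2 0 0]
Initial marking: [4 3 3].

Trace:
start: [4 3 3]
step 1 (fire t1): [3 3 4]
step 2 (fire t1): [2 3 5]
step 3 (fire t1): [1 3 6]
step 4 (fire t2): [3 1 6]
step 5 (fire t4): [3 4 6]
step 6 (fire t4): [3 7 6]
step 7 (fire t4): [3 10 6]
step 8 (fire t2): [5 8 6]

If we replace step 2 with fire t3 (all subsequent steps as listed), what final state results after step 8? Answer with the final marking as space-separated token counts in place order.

(re-executing from step 2 with the substitution; state before step 2: [3 3 4])
step 2 (fire t3): [3 5 4]
step 3 (fire t1): [2 5 5]
step 4 (fire t2): [4 3 5]
step 5 (fire t4): [4 6 5]
step 6 (fire t4): [4 9 5]
step 7 (fire t4): [4 12 5]
step 8 (fire t2): [6 10 5]

6 10 5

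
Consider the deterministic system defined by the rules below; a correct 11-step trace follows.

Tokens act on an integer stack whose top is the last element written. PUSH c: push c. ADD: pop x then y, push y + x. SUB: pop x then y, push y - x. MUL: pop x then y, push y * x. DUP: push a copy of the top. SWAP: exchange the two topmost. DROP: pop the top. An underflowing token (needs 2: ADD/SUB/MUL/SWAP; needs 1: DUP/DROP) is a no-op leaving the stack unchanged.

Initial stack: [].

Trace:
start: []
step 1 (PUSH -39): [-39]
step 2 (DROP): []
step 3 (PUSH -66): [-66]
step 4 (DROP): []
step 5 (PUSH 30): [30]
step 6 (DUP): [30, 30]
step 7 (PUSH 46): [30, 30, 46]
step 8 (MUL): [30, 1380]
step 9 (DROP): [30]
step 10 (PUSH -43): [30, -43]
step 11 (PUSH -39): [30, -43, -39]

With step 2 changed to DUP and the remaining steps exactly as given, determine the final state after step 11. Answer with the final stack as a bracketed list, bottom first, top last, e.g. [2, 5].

(re-executing from step 2 with the substitution; state before step 2: [-39])
step 2 (DUP): [-39, -39]
step 3 (PUSH -66): [-39, -39, -66]
step 4 (DROP): [-39, -39]
step 5 (PUSH 30): [-39, -39, 30]
step 6 (DUP): [-39, -39, 30, 30]
step 7 (PUSH 46): [-39, -39, 30, 30, 46]
step 8 (MUL): [-39, -39, 30, 1380]
step 9 (DROP): [-39, -39, 30]
step 10 (PUSH -43): [-39, -39, 30, -43]
step 11 (PUSH -39): [-39, -39, 30, -43, -39]

[-39, -39, 30, -43, -39]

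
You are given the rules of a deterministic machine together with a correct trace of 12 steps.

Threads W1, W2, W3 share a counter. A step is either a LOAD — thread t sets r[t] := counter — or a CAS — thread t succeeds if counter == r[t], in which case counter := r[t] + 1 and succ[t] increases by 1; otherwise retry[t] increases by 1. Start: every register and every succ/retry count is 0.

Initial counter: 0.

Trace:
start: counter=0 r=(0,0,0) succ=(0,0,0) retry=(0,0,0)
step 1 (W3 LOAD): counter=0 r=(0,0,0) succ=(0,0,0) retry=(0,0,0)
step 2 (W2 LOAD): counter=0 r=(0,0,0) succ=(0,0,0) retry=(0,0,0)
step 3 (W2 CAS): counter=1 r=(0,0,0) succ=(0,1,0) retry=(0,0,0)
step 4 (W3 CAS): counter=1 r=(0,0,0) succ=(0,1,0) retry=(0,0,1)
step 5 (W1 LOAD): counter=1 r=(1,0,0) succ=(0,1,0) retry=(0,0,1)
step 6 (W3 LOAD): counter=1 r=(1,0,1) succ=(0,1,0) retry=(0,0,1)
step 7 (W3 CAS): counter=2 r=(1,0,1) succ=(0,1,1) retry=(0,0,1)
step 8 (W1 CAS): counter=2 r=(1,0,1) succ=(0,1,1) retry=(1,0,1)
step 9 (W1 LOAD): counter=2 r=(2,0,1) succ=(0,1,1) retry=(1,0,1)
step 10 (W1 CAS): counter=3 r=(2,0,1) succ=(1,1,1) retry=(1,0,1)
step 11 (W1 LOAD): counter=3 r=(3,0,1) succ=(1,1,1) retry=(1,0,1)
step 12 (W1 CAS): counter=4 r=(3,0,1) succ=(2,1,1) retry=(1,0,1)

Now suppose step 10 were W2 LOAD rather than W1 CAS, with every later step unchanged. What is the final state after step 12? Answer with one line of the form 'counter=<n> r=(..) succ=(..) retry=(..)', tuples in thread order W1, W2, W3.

counter=3 r=(2,2,1) succ=(1,1,1) retry=(1,0,1)

(re-executing from step 10 with the substitution; state before step 10: counter=2 r=(2,0,1) succ=(0,1,1) retry=(1,0,1))
step 10 (W2 LOAD): counter=2 r=(2,2,1) succ=(0,1,1) retry=(1,0,1)
step 11 (W1 LOAD): counter=2 r=(2,2,1) succ=(0,1,1) retry=(1,0,1)
step 12 (W1 CAS): counter=3 r=(2,2,1) succ=(1,1,1) retry=(1,0,1)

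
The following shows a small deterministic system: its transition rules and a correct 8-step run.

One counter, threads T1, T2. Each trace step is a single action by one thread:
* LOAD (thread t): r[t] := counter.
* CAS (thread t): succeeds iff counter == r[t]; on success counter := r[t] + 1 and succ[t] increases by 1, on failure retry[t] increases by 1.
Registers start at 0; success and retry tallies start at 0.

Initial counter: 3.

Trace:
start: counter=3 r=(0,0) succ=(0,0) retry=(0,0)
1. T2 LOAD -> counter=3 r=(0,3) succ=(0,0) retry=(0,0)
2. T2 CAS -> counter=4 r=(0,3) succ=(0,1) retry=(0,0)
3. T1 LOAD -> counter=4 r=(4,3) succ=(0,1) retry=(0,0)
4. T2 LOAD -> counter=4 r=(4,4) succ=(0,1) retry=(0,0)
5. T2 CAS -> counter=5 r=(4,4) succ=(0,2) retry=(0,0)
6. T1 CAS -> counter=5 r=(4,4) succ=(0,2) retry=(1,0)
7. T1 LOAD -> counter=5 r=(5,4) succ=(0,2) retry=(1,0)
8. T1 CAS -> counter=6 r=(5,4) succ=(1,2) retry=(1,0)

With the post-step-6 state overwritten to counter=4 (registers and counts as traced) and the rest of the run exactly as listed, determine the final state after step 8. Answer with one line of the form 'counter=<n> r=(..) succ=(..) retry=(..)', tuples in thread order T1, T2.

counter=5 r=(4,4) succ=(1,2) retry=(1,0)

state after step 6 := counter=4 r=(4,4) succ=(0,2) retry=(1,0)
7. T1 LOAD -> counter=4 r=(4,4) succ=(0,2) retry=(1,0)
8. T1 CAS -> counter=5 r=(4,4) succ=(1,2) retry=(1,0)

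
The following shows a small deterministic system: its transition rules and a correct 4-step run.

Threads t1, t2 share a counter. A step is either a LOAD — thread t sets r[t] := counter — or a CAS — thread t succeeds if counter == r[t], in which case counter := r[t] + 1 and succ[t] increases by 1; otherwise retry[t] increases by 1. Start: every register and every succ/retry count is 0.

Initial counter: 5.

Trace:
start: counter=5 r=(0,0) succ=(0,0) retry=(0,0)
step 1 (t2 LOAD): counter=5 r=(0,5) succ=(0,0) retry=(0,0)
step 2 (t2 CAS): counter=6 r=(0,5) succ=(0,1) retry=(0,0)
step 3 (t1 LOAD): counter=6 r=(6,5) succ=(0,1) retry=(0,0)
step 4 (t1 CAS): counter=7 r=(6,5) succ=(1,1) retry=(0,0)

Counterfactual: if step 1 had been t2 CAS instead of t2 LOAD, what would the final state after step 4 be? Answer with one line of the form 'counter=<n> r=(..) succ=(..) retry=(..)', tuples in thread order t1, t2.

counter=6 r=(5,0) succ=(1,0) retry=(0,2)

(re-executing from step 1 with the substitution; state before step 1: counter=5 r=(0,0) succ=(0,0) retry=(0,0))
step 1 (t2 CAS): counter=5 r=(0,0) succ=(0,0) retry=(0,1)
step 2 (t2 CAS): counter=5 r=(0,0) succ=(0,0) retry=(0,2)
step 3 (t1 LOAD): counter=5 r=(5,0) succ=(0,0) retry=(0,2)
step 4 (t1 CAS): counter=6 r=(5,0) succ=(1,0) retry=(0,2)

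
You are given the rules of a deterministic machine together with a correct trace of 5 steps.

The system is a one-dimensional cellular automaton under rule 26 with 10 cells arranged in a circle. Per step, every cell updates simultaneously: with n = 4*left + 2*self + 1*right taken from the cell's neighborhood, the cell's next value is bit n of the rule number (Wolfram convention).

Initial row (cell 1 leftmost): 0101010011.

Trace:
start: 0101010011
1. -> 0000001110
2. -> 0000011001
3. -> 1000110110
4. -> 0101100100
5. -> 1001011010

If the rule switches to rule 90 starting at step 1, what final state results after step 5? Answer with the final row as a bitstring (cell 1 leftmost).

(re-executing steps 1..5 under rule 90; state before step 1: 0101010011)
1. -> 0000001111
2. -> 1000011001
3. -> 1100111111
4. -> 0111100000
5. -> 1100110000

1100110000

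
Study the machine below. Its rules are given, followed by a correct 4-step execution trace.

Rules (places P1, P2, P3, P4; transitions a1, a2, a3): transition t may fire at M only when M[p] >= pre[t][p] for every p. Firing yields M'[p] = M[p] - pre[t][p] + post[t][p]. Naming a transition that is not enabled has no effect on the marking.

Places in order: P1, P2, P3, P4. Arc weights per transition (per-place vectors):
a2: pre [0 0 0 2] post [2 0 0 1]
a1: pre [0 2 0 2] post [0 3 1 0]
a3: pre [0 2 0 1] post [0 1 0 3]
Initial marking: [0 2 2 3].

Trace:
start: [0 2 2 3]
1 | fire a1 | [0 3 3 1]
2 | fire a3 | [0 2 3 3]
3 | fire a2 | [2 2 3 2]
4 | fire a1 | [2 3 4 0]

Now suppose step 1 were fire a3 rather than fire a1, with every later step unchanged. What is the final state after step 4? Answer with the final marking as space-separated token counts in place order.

2 1 2 4

(re-executing from step 1 with the substitution; state before step 1: [0 2 2 3])
1 | fire a3 | [0 1 2 5]
2 | fire a3 | [0 1 2 5]
3 | fire a2 | [2 1 2 4]
4 | fire a1 | [2 1 2 4]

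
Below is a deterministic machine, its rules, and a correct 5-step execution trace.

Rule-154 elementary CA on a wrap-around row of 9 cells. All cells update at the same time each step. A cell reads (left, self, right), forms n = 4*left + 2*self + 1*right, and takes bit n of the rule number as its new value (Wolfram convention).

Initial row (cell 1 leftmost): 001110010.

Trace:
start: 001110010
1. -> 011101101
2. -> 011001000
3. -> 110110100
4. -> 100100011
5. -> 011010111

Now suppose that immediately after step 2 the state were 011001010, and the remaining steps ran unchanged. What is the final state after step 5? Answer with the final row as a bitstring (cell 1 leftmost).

state after step 2 := 011001010
3. -> 110110001
4. -> 100101011
5. -> 011000011

011000011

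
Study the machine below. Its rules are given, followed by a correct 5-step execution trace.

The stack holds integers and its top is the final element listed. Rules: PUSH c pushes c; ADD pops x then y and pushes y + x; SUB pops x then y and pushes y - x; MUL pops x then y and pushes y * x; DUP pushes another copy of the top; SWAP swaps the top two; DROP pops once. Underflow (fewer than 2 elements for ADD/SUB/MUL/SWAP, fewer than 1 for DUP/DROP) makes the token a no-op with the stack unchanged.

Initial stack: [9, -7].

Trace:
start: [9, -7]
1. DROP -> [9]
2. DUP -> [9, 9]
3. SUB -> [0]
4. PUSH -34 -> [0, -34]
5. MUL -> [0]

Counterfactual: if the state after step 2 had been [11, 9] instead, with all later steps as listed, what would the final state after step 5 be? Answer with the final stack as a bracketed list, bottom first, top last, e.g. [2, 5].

state after step 2 := [11, 9]
3. SUB -> [2]
4. PUSH -34 -> [2, -34]
5. MUL -> [-68]

[-68]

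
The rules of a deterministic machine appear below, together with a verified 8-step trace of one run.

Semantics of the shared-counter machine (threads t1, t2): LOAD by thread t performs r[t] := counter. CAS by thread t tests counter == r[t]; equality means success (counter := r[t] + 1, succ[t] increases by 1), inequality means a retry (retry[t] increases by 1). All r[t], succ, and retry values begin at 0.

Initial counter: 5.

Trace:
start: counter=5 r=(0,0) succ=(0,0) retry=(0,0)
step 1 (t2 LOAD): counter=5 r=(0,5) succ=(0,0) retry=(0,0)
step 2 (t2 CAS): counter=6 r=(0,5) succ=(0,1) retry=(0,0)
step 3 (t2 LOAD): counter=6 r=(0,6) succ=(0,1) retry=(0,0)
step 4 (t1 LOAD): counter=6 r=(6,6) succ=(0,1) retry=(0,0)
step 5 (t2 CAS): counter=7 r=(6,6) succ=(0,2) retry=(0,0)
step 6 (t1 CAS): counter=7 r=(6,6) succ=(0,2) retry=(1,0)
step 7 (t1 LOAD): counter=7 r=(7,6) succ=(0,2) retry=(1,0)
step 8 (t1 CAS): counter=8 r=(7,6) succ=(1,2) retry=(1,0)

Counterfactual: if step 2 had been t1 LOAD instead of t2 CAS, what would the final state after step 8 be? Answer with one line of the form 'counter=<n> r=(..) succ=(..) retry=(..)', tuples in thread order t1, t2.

(re-executing from step 2 with the substitution; state before step 2: counter=5 r=(0,5) succ=(0,0) retry=(0,0))
step 2 (t1 LOAD): counter=5 r=(5,5) succ=(0,0) retry=(0,0)
step 3 (t2 LOAD): counter=5 r=(5,5) succ=(0,0) retry=(0,0)
step 4 (t1 LOAD): counter=5 r=(5,5) succ=(0,0) retry=(0,0)
step 5 (t2 CAS): counter=6 r=(5,5) succ=(0,1) retry=(0,0)
step 6 (t1 CAS): counter=6 r=(5,5) succ=(0,1) retry=(1,0)
step 7 (t1 LOAD): counter=6 r=(6,5) succ=(0,1) retry=(1,0)
step 8 (t1 CAS): counter=7 r=(6,5) succ=(1,1) retry=(1,0)

counter=7 r=(6,5) succ=(1,1) retry=(1,0)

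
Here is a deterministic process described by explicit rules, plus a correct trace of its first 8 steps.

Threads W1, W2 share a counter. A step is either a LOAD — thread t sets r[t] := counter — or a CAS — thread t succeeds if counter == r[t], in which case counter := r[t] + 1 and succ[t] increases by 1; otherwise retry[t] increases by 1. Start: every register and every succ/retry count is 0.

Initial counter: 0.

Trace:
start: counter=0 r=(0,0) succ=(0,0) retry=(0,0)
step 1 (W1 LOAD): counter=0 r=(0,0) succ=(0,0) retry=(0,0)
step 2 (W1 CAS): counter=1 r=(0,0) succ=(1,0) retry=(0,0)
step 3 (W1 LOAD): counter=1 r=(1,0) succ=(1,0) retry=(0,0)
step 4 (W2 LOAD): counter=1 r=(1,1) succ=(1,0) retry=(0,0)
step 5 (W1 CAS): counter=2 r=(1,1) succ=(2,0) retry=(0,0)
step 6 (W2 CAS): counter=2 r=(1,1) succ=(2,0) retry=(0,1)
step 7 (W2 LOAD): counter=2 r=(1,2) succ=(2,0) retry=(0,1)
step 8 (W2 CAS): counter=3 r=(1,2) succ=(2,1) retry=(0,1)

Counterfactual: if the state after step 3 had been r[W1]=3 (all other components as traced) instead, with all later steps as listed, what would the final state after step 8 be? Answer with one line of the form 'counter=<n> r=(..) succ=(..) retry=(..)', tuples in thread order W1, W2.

state after step 3 := counter=1 r=(3,0) succ=(1,0) retry=(0,0)
step 4 (W2 LOAD): counter=1 r=(3,1) succ=(1,0) retry=(0,0)
step 5 (W1 CAS): counter=1 r=(3,1) succ=(1,0) retry=(1,0)
step 6 (W2 CAS): counter=2 r=(3,1) succ=(1,1) retry=(1,0)
step 7 (W2 LOAD): counter=2 r=(3,2) succ=(1,1) retry=(1,0)
step 8 (W2 CAS): counter=3 r=(3,2) succ=(1,2) retry=(1,0)

counter=3 r=(3,2) succ=(1,2) retry=(1,0)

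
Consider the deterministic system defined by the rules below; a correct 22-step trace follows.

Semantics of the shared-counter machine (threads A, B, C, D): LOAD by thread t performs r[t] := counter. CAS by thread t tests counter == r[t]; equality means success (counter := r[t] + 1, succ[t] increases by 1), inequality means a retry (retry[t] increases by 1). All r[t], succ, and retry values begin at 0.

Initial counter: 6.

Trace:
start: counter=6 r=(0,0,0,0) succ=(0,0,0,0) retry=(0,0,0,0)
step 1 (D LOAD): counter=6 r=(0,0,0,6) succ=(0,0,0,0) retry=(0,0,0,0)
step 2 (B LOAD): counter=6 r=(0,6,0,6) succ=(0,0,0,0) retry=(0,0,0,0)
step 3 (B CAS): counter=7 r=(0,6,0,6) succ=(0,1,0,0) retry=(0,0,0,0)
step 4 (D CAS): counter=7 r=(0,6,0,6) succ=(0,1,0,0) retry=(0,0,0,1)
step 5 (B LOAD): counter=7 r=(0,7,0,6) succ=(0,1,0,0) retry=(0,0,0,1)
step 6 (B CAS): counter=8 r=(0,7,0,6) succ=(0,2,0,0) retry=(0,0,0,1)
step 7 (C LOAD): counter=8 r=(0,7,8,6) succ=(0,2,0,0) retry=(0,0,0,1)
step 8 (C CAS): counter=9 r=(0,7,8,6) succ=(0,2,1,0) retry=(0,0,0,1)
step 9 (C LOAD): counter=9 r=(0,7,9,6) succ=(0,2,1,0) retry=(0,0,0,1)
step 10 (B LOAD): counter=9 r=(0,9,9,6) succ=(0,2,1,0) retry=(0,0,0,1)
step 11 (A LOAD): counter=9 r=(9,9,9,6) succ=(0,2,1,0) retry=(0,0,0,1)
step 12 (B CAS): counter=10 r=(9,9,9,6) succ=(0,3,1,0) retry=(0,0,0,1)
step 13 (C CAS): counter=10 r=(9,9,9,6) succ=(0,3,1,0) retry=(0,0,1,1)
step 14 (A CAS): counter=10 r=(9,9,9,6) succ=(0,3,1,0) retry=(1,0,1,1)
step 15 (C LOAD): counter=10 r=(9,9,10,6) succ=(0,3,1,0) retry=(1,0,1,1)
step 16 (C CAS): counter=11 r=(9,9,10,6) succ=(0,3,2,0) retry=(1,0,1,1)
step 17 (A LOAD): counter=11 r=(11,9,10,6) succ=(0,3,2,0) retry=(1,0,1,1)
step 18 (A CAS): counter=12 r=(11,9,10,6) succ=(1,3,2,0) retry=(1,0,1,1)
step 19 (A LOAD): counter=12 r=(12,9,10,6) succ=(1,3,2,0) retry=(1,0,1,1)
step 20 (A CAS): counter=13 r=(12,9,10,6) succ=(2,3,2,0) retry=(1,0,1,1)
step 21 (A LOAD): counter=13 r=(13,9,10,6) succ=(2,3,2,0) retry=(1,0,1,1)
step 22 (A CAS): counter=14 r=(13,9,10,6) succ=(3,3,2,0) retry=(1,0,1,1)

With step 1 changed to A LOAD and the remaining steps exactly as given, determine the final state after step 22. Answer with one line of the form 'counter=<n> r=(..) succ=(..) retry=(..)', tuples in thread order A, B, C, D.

counter=14 r=(13,9,10,0) succ=(3,3,2,0) retry=(1,0,1,1)

(re-executing from step 1 with the substitution; state before step 1: counter=6 r=(0,0,0,0) succ=(0,0,0,0) retry=(0,0,0,0))
step 1 (A LOAD): counter=6 r=(6,0,0,0) succ=(0,0,0,0) retry=(0,0,0,0)
step 2 (B LOAD): counter=6 r=(6,6,0,0) succ=(0,0,0,0) retry=(0,0,0,0)
step 3 (B CAS): counter=7 r=(6,6,0,0) succ=(0,1,0,0) retry=(0,0,0,0)
step 4 (D CAS): counter=7 r=(6,6,0,0) succ=(0,1,0,0) retry=(0,0,0,1)
step 5 (B LOAD): counter=7 r=(6,7,0,0) succ=(0,1,0,0) retry=(0,0,0,1)
step 6 (B CAS): counter=8 r=(6,7,0,0) succ=(0,2,0,0) retry=(0,0,0,1)
step 7 (C LOAD): counter=8 r=(6,7,8,0) succ=(0,2,0,0) retry=(0,0,0,1)
step 8 (C CAS): counter=9 r=(6,7,8,0) succ=(0,2,1,0) retry=(0,0,0,1)
step 9 (C LOAD): counter=9 r=(6,7,9,0) succ=(0,2,1,0) retry=(0,0,0,1)
step 10 (B LOAD): counter=9 r=(6,9,9,0) succ=(0,2,1,0) retry=(0,0,0,1)
step 11 (A LOAD): counter=9 r=(9,9,9,0) succ=(0,2,1,0) retry=(0,0,0,1)
step 12 (B CAS): counter=10 r=(9,9,9,0) succ=(0,3,1,0) retry=(0,0,0,1)
step 13 (C CAS): counter=10 r=(9,9,9,0) succ=(0,3,1,0) retry=(0,0,1,1)
step 14 (A CAS): counter=10 r=(9,9,9,0) succ=(0,3,1,0) retry=(1,0,1,1)
step 15 (C LOAD): counter=10 r=(9,9,10,0) succ=(0,3,1,0) retry=(1,0,1,1)
step 16 (C CAS): counter=11 r=(9,9,10,0) succ=(0,3,2,0) retry=(1,0,1,1)
step 17 (A LOAD): counter=11 r=(11,9,10,0) succ=(0,3,2,0) retry=(1,0,1,1)
step 18 (A CAS): counter=12 r=(11,9,10,0) succ=(1,3,2,0) retry=(1,0,1,1)
step 19 (A LOAD): counter=12 r=(12,9,10,0) succ=(1,3,2,0) retry=(1,0,1,1)
step 20 (A CAS): counter=13 r=(12,9,10,0) succ=(2,3,2,0) retry=(1,0,1,1)
step 21 (A LOAD): counter=13 r=(13,9,10,0) succ=(2,3,2,0) retry=(1,0,1,1)
step 22 (A CAS): counter=14 r=(13,9,10,0) succ=(3,3,2,0) retry=(1,0,1,1)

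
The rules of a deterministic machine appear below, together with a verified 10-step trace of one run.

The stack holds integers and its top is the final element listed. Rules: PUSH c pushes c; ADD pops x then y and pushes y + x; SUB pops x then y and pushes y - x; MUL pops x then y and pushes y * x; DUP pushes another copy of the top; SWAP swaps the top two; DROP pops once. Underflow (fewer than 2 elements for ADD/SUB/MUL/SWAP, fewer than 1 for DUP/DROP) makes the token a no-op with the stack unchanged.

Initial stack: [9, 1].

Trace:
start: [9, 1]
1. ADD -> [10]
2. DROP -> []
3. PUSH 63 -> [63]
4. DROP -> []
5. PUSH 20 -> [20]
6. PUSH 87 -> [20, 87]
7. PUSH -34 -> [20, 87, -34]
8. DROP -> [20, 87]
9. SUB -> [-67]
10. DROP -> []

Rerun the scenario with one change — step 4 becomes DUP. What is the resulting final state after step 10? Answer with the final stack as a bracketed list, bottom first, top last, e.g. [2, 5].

[63, 63]

(re-executing from step 4 with the substitution; state before step 4: [63])
4. DUP -> [63, 63]
5. PUSH 20 -> [63, 63, 20]
6. PUSH 87 -> [63, 63, 20, 87]
7. PUSH -34 -> [63, 63, 20, 87, -34]
8. DROP -> [63, 63, 20, 87]
9. SUB -> [63, 63, -67]
10. DROP -> [63, 63]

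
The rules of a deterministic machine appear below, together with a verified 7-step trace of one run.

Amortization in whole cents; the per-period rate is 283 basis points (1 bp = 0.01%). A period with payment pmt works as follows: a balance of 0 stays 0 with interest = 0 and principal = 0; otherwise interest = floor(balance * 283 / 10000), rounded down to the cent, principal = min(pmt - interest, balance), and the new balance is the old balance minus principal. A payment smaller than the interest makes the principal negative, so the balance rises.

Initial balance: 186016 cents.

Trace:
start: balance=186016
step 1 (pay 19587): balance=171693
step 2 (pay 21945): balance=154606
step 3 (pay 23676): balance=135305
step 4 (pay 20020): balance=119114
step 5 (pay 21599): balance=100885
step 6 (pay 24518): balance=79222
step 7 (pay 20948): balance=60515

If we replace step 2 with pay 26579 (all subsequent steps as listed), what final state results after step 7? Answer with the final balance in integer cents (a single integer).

(re-executing from step 2 with the substitution; state before step 2: balance=171693)
step 2 (pay 26579): balance=149972
step 3 (pay 23676): balance=130540
step 4 (pay 20020): balance=114214
step 5 (pay 21599): balance=95847
step 6 (pay 24518): balance=74041
step 7 (pay 20948): balance=55188

55188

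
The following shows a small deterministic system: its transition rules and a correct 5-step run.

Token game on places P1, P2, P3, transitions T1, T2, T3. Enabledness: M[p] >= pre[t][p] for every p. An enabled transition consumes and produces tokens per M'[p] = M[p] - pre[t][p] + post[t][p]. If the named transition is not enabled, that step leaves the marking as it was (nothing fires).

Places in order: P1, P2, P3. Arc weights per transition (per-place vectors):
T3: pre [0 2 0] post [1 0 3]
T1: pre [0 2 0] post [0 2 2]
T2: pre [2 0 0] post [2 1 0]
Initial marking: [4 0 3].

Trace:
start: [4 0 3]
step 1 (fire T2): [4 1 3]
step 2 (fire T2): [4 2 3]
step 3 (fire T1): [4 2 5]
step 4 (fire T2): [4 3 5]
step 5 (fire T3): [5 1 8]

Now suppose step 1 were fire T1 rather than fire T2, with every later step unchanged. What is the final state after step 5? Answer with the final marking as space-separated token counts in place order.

(re-executing from step 1 with the substitution; state before step 1: [4 0 3])
step 1 (fire T1): [4 0 3]
step 2 (fire T2): [4 1 3]
step 3 (fire T1): [4 1 3]
step 4 (fire T2): [4 2 3]
step 5 (fire T3): [5 0 6]

5 0 6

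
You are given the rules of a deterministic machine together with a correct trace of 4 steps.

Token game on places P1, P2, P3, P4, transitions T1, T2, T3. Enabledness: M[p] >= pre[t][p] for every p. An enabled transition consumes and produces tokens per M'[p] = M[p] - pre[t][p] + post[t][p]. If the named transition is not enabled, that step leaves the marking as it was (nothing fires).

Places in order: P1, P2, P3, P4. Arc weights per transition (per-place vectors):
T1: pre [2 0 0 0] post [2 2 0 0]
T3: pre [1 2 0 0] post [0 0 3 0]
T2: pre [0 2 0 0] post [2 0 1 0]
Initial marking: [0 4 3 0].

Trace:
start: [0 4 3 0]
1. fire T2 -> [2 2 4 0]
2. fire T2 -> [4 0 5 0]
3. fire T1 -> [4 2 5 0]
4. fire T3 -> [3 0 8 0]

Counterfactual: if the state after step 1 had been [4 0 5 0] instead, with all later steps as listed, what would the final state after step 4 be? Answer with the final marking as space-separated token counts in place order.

state after step 1 := [4 0 5 0]
2. fire T2 -> [4 0 5 0]
3. fire T1 -> [4 2 5 0]
4. fire T3 -> [3 0 8 0]

3 0 8 0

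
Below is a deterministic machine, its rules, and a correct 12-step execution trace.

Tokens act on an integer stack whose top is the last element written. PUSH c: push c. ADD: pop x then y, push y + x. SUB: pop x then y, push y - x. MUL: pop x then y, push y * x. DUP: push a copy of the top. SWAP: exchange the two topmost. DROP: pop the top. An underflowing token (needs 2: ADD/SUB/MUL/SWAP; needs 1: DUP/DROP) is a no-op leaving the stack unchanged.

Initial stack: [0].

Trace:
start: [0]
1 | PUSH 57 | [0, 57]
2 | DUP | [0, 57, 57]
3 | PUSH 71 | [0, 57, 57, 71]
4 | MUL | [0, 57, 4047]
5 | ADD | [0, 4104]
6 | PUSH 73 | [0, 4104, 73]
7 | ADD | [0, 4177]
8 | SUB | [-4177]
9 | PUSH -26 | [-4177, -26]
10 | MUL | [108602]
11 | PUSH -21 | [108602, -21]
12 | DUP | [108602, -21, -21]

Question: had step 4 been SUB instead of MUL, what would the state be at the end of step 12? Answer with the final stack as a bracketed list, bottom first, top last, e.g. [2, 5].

[3016, -21, -21]

(re-executing from step 4 with the substitution; state before step 4: [0, 57, 57, 71])
4 | SUB | [0, 57, -14]
5 | ADD | [0, 43]
6 | PUSH 73 | [0, 43, 73]
7 | ADD | [0, 116]
8 | SUB | [-116]
9 | PUSH -26 | [-116, -26]
10 | MUL | [3016]
11 | PUSH -21 | [3016, -21]
12 | DUP | [3016, -21, -21]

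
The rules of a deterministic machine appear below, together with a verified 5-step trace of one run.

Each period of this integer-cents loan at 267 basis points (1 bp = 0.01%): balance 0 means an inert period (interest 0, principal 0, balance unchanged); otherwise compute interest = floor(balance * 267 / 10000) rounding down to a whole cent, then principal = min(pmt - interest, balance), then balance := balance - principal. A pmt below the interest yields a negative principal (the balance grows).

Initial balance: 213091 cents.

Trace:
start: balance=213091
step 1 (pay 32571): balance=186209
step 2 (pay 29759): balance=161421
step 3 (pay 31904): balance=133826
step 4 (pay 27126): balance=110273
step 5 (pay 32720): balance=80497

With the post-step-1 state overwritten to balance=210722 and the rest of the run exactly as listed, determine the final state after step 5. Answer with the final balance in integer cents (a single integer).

107735

state after step 1 := balance=210722
step 2 (pay 29759): balance=186589
step 3 (pay 31904): balance=159666
step 4 (pay 27126): balance=136803
step 5 (pay 32720): balance=107735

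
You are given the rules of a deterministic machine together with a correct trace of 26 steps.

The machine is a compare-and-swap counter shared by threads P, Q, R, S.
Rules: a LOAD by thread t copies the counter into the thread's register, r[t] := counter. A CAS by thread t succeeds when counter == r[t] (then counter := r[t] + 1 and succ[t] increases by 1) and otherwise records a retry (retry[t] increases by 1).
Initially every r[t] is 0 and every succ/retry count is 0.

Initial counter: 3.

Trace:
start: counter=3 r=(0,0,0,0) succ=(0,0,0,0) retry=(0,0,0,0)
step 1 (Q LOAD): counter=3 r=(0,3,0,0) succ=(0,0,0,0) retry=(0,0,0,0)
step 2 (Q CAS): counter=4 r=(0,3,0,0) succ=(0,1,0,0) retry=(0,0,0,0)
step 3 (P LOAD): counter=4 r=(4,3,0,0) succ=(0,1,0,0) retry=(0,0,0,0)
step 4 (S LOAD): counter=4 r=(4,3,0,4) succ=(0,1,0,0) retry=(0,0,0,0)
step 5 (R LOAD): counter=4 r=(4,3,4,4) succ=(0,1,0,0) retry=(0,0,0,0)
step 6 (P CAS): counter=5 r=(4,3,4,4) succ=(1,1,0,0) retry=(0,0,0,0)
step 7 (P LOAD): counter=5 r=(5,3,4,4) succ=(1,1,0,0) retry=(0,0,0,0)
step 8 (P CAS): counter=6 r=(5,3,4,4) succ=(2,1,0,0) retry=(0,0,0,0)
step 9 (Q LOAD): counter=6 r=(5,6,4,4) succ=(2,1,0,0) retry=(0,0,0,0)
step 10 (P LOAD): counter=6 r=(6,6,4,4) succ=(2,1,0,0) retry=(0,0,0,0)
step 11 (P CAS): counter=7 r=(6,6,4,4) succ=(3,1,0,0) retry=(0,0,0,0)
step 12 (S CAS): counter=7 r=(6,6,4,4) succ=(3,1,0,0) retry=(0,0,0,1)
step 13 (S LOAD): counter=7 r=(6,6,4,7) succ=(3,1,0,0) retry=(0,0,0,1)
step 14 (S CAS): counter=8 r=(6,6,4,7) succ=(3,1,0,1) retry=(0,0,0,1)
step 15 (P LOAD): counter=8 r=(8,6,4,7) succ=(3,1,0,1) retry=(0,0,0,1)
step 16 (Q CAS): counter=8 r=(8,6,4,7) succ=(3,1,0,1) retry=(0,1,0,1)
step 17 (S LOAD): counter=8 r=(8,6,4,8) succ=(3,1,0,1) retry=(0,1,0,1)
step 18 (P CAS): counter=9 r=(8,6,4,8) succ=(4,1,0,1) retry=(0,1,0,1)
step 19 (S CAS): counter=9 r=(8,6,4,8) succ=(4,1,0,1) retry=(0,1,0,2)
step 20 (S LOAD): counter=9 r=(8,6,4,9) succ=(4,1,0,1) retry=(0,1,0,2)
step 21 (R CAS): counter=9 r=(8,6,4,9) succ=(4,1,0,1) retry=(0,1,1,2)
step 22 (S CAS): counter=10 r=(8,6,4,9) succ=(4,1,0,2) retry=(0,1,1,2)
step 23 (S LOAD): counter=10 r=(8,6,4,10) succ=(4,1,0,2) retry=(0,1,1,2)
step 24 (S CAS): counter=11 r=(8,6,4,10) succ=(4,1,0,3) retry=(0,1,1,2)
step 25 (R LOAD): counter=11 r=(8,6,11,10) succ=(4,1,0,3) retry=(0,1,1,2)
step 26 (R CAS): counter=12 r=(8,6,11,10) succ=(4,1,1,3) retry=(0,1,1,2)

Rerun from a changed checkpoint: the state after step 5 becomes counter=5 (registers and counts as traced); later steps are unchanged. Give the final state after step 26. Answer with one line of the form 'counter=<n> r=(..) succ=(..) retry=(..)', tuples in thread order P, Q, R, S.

state after step 5 := counter=5 r=(4,3,4,4) succ=(0,1,0,0) retry=(0,0,0,0)
step 6 (P CAS): counter=5 r=(4,3,4,4) succ=(0,1,0,0) retry=(1,0,0,0)
step 7 (P LOAD): counter=5 r=(5,3,4,4) succ=(0,1,0,0) retry=(1,0,0,0)
step 8 (P CAS): counter=6 r=(5,3,4,4) succ=(1,1,0,0) retry=(1,0,0,0)
step 9 (Q LOAD): counter=6 r=(5,6,4,4) succ=(1,1,0,0) retry=(1,0,0,0)
step 10 (P LOAD): counter=6 r=(6,6,4,4) succ=(1,1,0,0) retry=(1,0,0,0)
step 11 (P CAS): counter=7 r=(6,6,4,4) succ=(2,1,0,0) retry=(1,0,0,0)
step 12 (S CAS): counter=7 r=(6,6,4,4) succ=(2,1,0,0) retry=(1,0,0,1)
step 13 (S LOAD): counter=7 r=(6,6,4,7) succ=(2,1,0,0) retry=(1,0,0,1)
step 14 (S CAS): counter=8 r=(6,6,4,7) succ=(2,1,0,1) retry=(1,0,0,1)
step 15 (P LOAD): counter=8 r=(8,6,4,7) succ=(2,1,0,1) retry=(1,0,0,1)
step 16 (Q CAS): counter=8 r=(8,6,4,7) succ=(2,1,0,1) retry=(1,1,0,1)
step 17 (S LOAD): counter=8 r=(8,6,4,8) succ=(2,1,0,1) retry=(1,1,0,1)
step 18 (P CAS): counter=9 r=(8,6,4,8) succ=(3,1,0,1) retry=(1,1,0,1)
step 19 (S CAS): counter=9 r=(8,6,4,8) succ=(3,1,0,1) retry=(1,1,0,2)
step 20 (S LOAD): counter=9 r=(8,6,4,9) succ=(3,1,0,1) retry=(1,1,0,2)
step 21 (R CAS): counter=9 r=(8,6,4,9) succ=(3,1,0,1) retry=(1,1,1,2)
step 22 (S CAS): counter=10 r=(8,6,4,9) succ=(3,1,0,2) retry=(1,1,1,2)
step 23 (S LOAD): counter=10 r=(8,6,4,10) succ=(3,1,0,2) retry=(1,1,1,2)
step 24 (S CAS): counter=11 r=(8,6,4,10) succ=(3,1,0,3) retry=(1,1,1,2)
step 25 (R LOAD): counter=11 r=(8,6,11,10) succ=(3,1,0,3) retry=(1,1,1,2)
step 26 (R CAS): counter=12 r=(8,6,11,10) succ=(3,1,1,3) retry=(1,1,1,2)

counter=12 r=(8,6,11,10) succ=(3,1,1,3) retry=(1,1,1,2)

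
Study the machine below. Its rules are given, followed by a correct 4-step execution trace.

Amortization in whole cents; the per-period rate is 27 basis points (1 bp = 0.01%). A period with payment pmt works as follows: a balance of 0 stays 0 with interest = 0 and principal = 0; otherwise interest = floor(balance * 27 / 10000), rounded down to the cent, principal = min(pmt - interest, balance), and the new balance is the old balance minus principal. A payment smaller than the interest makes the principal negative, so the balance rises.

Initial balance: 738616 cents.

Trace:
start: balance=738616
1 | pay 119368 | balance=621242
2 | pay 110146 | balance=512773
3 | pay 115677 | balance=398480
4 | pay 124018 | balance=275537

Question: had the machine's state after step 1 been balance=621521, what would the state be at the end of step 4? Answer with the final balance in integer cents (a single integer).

275819

state after step 1 := balance=621521
2 | pay 110146 | balance=513053
3 | pay 115677 | balance=398761
4 | pay 124018 | balance=275819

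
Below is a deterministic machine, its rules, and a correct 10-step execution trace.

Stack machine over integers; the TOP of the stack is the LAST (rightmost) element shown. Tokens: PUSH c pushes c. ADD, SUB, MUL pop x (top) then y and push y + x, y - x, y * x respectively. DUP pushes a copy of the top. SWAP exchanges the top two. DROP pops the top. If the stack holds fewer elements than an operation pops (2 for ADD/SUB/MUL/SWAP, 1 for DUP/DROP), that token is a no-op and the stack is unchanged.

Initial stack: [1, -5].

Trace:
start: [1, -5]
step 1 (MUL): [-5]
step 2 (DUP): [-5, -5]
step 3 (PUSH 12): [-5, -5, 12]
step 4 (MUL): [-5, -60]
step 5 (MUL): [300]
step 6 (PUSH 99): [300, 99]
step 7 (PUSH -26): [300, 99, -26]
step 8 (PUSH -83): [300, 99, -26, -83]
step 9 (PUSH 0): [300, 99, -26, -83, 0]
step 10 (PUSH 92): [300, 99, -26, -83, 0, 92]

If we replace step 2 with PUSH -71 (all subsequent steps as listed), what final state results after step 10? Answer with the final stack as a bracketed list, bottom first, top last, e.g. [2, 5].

[4260, 99, -26, -83, 0, 92]

(re-executing from step 2 with the substitution; state before step 2: [-5])
step 2 (PUSH -71): [-5, -71]
step 3 (PUSH 12): [-5, -71, 12]
step 4 (MUL): [-5, -852]
step 5 (MUL): [4260]
step 6 (PUSH 99): [4260, 99]
step 7 (PUSH -26): [4260, 99, -26]
step 8 (PUSH -83): [4260, 99, -26, -83]
step 9 (PUSH 0): [4260, 99, -26, -83, 0]
step 10 (PUSH 92): [4260, 99, -26, -83, 0, 92]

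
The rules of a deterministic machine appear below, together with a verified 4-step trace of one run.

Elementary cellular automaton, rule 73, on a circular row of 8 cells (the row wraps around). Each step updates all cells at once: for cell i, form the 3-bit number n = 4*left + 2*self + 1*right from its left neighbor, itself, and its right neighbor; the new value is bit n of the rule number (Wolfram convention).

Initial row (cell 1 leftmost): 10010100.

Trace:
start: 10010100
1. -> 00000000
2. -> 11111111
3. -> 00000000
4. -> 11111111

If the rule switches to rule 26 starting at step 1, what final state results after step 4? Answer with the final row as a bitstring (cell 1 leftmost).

01001001

(re-executing steps 1..4 under rule 26; state before step 1: 10010100)
1. -> 01100011
2. -> 01010110
3. -> 10000101
4. -> 01001001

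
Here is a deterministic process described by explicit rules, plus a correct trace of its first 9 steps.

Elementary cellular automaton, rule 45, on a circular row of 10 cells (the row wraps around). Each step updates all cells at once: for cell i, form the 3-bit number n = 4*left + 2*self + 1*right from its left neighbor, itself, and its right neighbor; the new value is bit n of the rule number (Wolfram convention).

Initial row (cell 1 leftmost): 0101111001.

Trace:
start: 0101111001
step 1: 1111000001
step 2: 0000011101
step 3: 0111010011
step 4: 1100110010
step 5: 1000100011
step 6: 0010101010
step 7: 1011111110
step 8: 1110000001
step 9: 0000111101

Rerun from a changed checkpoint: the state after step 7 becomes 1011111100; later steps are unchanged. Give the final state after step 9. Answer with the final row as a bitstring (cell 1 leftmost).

1000111110

state after step 7 := 1011111100
step 8: 1110000000
step 9: 1000111110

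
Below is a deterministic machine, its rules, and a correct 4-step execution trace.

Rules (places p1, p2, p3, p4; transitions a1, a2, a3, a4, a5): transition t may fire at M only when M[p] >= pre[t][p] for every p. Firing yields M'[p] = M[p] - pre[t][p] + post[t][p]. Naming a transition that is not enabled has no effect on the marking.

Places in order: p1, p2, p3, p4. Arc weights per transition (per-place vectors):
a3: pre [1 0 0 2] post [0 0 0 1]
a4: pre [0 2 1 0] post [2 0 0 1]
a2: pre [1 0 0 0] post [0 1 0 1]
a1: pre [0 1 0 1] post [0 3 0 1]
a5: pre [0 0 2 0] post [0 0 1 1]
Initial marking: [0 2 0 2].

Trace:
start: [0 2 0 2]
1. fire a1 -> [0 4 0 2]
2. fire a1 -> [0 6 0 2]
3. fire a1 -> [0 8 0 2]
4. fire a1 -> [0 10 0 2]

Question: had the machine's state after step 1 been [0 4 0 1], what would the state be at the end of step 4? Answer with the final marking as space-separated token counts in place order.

0 10 0 1

state after step 1 := [0 4 0 1]
2. fire a1 -> [0 6 0 1]
3. fire a1 -> [0 8 0 1]
4. fire a1 -> [0 10 0 1]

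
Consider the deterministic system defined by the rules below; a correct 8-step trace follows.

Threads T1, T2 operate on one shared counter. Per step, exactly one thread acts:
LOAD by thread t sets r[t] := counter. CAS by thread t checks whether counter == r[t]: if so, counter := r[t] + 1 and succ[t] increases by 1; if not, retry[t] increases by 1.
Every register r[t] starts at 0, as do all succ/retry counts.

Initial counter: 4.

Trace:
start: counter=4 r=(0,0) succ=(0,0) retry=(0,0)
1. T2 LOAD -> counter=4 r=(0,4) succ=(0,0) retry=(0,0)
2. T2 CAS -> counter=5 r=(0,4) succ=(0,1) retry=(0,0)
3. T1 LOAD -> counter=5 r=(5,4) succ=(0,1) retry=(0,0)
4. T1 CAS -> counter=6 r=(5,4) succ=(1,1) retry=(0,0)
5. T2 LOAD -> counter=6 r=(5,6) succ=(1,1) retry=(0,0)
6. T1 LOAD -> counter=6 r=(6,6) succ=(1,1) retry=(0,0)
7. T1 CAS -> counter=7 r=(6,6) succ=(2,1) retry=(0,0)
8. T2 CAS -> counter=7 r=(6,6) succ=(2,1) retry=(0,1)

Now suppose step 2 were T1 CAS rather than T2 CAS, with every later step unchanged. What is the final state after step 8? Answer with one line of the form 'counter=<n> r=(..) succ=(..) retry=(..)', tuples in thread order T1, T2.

(re-executing from step 2 with the substitution; state before step 2: counter=4 r=(0,4) succ=(0,0) retry=(0,0))
2. T1 CAS -> counter=4 r=(0,4) succ=(0,0) retry=(1,0)
3. T1 LOAD -> counter=4 r=(4,4) succ=(0,0) retry=(1,0)
4. T1 CAS -> counter=5 r=(4,4) succ=(1,0) retry=(1,0)
5. T2 LOAD -> counter=5 r=(4,5) succ=(1,0) retry=(1,0)
6. T1 LOAD -> counter=5 r=(5,5) succ=(1,0) retry=(1,0)
7. T1 CAS -> counter=6 r=(5,5) succ=(2,0) retry=(1,0)
8. T2 CAS -> counter=6 r=(5,5) succ=(2,0) retry=(1,1)

counter=6 r=(5,5) succ=(2,0) retry=(1,1)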